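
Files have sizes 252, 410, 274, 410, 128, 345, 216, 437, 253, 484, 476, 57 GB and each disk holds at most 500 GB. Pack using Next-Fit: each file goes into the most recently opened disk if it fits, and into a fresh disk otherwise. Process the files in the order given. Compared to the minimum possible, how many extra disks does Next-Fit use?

Next-Fit: [252] [410] [274] [410] [128,345] [216] [437] [253] [484] [476] [57] → 11 disks.
9 files exceed 250 GB (half the capacity), and no two of those can share a disk, so at least 9 disks are needed.
An optimal packing achieves that bound: [484] [476] [437,57] [410] [410] [345,128] [274,216] [253] [252] → 9 disks.
Excess: 11 − 9 = 2.

2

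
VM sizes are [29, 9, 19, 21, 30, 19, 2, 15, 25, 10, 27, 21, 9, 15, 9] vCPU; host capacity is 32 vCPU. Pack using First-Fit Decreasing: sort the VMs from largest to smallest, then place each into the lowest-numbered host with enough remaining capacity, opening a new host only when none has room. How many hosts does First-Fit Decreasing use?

9 hosts

Sorted descending: 30, 29, 27, 25, 21, 21, 19, 19, 15, 15, 10, 9, 9, 9, 2.
host 1: place 30 vCPU, 2 vCPU left
host 2: place 29 vCPU, 3 vCPU left
host 3: place 27 vCPU, 5 vCPU left
host 4: place 25 vCPU, 7 vCPU left
host 5: place 21 vCPU, 11 vCPU left
host 6: place 21 vCPU, 11 vCPU left
host 7: place 19 vCPU, 13 vCPU left
host 8: place 19 vCPU, 13 vCPU left
host 9: place 15 vCPU, 17 vCPU left
host 9: place 15 vCPU, 2 vCPU left
host 5: place 10 vCPU, 1 vCPU left
host 6: place 9 vCPU, 2 vCPU left
host 7: place 9 vCPU, 4 vCPU left
host 8: place 9 vCPU, 4 vCPU left
host 1: place 2 vCPU, 0 vCPU left
Final hosts: [30,2] [29] [27] [25] [21,10] [21,9] [19,9] [19,9] [15,15].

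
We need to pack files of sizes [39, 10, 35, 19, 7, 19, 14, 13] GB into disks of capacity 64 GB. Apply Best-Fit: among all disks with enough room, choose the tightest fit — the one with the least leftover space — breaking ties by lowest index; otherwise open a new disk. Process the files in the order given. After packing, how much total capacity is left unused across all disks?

36

disk 1: place 39 GB, 25 GB left
disk 1: place 10 GB, 15 GB left
disk 2: place 35 GB, 29 GB left
disk 2: place 19 GB, 10 GB left
disk 2: place 7 GB, 3 GB left
disk 3: place 19 GB, 45 GB left
disk 1: place 14 GB, 1 GB left
disk 3: place 13 GB, 32 GB left
3 disks × 64 GB = 192 GB; used 156 GB; unused 36 GB.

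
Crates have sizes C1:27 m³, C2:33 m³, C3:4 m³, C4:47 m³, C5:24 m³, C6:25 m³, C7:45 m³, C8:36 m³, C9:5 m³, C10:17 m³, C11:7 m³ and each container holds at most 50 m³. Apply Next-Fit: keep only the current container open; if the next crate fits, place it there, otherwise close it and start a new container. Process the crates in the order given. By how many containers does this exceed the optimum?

1

Next-Fit: [27] [33,4] [47] [24,25] [45] [36,5] [17,7] → 7 containers.
Total size 270 m³; any packing needs at least ⌈270/50⌉ = 6 containers.
An optimal packing achieves that bound: [47] [45,5] [36,7,4] [33,17] [27] [25,24] → 6 containers.
Excess: 7 − 6 = 1.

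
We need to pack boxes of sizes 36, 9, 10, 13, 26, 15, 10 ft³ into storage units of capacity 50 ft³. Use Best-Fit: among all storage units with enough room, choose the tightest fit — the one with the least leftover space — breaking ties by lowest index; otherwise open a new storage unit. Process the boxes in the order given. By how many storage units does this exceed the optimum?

0

Best-Fit: [36,9] [10,13,26] [15,10] → 3 storage units.
Total size 119 ft³; any packing needs at least ⌈119/50⌉ = 3 storage units.
So 3 is already optimal.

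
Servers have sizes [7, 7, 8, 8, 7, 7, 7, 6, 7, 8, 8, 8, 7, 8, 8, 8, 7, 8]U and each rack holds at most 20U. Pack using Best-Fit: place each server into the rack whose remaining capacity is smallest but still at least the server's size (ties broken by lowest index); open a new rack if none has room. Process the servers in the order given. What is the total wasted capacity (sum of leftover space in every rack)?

rack 1: place 7U, 13U left
rack 1: place 7U, 6U left
rack 2: place 8U, 12U left
rack 2: place 8U, 4U left
rack 3: place 7U, 13U left
rack 3: place 7U, 6U left
rack 4: place 7U, 13U left
rack 1: place 6U, 0U left
rack 4: place 7U, 6U left
rack 5: place 8U, 12U left
rack 5: place 8U, 4U left
rack 6: place 8U, 12U left
rack 6: place 7U, 5U left
rack 7: place 8U, 12U left
rack 7: place 8U, 4U left
rack 8: place 8U, 12U left
rack 8: place 7U, 5U left
rack 9: place 8U, 12U left
9 racks × 20U = 180U; used 134U; unused 46U.

46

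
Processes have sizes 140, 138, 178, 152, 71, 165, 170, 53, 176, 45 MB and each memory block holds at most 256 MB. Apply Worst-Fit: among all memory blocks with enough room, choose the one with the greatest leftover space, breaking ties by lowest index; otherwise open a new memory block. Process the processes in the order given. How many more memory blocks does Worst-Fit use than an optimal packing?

Worst-Fit: [140,53] [138,71] [178] [152,45] [165] [170] [176] → 7 memory blocks.
7 processes exceed 128 MB (half the capacity), and no two of those can share a memory block, so at least 7 memory blocks are needed.
So 7 is already optimal.

0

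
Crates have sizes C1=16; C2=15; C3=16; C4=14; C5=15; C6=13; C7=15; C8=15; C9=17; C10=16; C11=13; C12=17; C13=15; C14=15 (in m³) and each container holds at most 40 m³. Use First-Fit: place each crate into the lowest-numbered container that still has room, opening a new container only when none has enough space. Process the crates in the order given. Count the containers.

7 containers

Put C1 (16 m³) in container 1; 24 m³ remain.
Put C2 (15 m³) in container 1; 9 m³ remain.
Put C3 (16 m³) in container 2; 24 m³ remain.
Put C4 (14 m³) in container 2; 10 m³ remain.
Put C5 (15 m³) in container 3; 25 m³ remain.
Put C6 (13 m³) in container 3; 12 m³ remain.
Put C7 (15 m³) in container 4; 25 m³ remain.
Put C8 (15 m³) in container 4; 10 m³ remain.
Put C9 (17 m³) in container 5; 23 m³ remain.
Put C10 (16 m³) in container 5; 7 m³ remain.
Put C11 (13 m³) in container 6; 27 m³ remain.
Put C12 (17 m³) in container 6; 10 m³ remain.
Put C13 (15 m³) in container 7; 25 m³ remain.
Put C14 (15 m³) in container 7; 10 m³ remain.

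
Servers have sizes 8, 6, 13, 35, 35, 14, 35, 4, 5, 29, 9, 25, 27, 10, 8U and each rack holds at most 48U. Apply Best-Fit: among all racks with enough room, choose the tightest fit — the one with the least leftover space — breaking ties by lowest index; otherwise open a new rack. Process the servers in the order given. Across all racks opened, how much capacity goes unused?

Put 8U in rack 1; 40U remain.
Put 6U in rack 1; 34U remain.
Put 13U in rack 1; 21U remain.
Put 35U in rack 2; 13U remain.
Put 35U in rack 3; 13U remain.
Put 14U in rack 1; 7U remain.
Put 35U in rack 4; 13U remain.
Put 4U in rack 1; 3U remain.
Put 5U in rack 2; 8U remain.
Put 29U in rack 5; 19U remain.
Put 9U in rack 3; 4U remain.
Put 25U in rack 6; 23U remain.
Put 27U in rack 7; 21U remain.
Put 10U in rack 4; 3U remain.
Put 8U in rack 2; 0U remain.
7 racks × 48U = 336U; used 263U; unused 73U.

73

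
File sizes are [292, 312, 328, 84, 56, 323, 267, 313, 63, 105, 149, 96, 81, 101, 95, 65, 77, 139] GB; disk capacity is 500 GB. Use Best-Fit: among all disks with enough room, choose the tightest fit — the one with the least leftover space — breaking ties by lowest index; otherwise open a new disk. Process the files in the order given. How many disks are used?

292 GB → disk 1 (remaining 208 GB)
312 GB → disk 2 (remaining 188 GB)
328 GB → disk 3 (remaining 172 GB)
84 GB → disk 3 (remaining 88 GB)
56 GB → disk 3 (remaining 32 GB)
323 GB → disk 4 (remaining 177 GB)
267 GB → disk 5 (remaining 233 GB)
313 GB → disk 6 (remaining 187 GB)
63 GB → disk 4 (remaining 114 GB)
105 GB → disk 4 (remaining 9 GB)
149 GB → disk 6 (remaining 38 GB)
96 GB → disk 2 (remaining 92 GB)
81 GB → disk 2 (remaining 11 GB)
101 GB → disk 1 (remaining 107 GB)
95 GB → disk 1 (remaining 12 GB)
65 GB → disk 5 (remaining 168 GB)
77 GB → disk 5 (remaining 91 GB)
139 GB → disk 7 (remaining 361 GB)

7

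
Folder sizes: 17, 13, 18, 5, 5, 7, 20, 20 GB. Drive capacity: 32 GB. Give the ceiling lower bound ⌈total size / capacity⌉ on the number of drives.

Total size = 17 + 13 + 18 + 5 + 5 + 7 + 20 + 20 = 105 GB.
⌈105 / 32⌉ = 4.

4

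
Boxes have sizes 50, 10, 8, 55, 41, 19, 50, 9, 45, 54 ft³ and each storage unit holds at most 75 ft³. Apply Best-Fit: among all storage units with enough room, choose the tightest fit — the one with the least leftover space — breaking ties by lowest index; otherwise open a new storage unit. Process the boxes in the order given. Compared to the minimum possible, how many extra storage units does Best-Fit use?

0

Best-Fit: [50,10,8] [55,19] [41] [50,9] [45] [54] → 6 storage units.
6 boxes exceed 37.5 ft³ (half the capacity), and no two of those can share a storage unit, so at least 6 storage units are needed.
So 6 is already optimal.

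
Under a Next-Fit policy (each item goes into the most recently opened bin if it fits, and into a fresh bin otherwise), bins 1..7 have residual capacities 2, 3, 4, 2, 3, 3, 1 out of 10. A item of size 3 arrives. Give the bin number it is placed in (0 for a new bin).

Next-Fit only looks at bin 7, which has 1 free.
3 does not fit, so a new bin is opened.

0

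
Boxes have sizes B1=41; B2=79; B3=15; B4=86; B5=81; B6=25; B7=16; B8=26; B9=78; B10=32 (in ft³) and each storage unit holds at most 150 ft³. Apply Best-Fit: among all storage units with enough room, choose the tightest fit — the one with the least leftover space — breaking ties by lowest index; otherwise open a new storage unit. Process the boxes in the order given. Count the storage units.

B1 (41 ft³) → storage unit 1 (remaining 109 ft³)
B2 (79 ft³) → storage unit 1 (remaining 30 ft³)
B3 (15 ft³) → storage unit 1 (remaining 15 ft³)
B4 (86 ft³) → storage unit 2 (remaining 64 ft³)
B5 (81 ft³) → storage unit 3 (remaining 69 ft³)
B6 (25 ft³) → storage unit 2 (remaining 39 ft³)
B7 (16 ft³) → storage unit 2 (remaining 23 ft³)
B8 (26 ft³) → storage unit 3 (remaining 43 ft³)
B9 (78 ft³) → storage unit 4 (remaining 72 ft³)
B10 (32 ft³) → storage unit 3 (remaining 11 ft³)
Final storage units: [41,79,15] [86,25,16] [81,26,32] [78].

4 storage units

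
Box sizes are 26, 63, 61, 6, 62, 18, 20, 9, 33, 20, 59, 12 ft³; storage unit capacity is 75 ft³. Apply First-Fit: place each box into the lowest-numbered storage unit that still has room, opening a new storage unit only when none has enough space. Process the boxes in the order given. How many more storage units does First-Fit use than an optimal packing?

0

First-Fit: [26,6,18,20] [63,9] [61,12] [62] [33,20] [59] → 6 storage units.
Total size 389 ft³; any packing needs at least ⌈389/75⌉ = 6 storage units.
So 6 is already optimal.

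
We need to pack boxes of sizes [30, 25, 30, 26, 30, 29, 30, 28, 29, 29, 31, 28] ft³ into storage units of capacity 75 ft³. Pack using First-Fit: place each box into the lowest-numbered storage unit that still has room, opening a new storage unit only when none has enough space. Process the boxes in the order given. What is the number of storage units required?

30 ft³ → storage unit 1 (remaining 45 ft³)
25 ft³ → storage unit 1 (remaining 20 ft³)
30 ft³ → storage unit 2 (remaining 45 ft³)
26 ft³ → storage unit 2 (remaining 19 ft³)
30 ft³ → storage unit 3 (remaining 45 ft³)
29 ft³ → storage unit 3 (remaining 16 ft³)
30 ft³ → storage unit 4 (remaining 45 ft³)
28 ft³ → storage unit 4 (remaining 17 ft³)
29 ft³ → storage unit 5 (remaining 46 ft³)
29 ft³ → storage unit 5 (remaining 17 ft³)
31 ft³ → storage unit 6 (remaining 44 ft³)
28 ft³ → storage unit 6 (remaining 16 ft³)

6 storage units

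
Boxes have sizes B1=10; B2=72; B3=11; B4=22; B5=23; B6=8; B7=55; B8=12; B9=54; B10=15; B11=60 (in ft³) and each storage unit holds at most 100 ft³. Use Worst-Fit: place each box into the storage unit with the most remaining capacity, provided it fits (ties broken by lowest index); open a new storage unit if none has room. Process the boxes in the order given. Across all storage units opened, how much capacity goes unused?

158

Put B1 (10 ft³) in storage unit 1; 90 ft³ remain.
Put B2 (72 ft³) in storage unit 1; 18 ft³ remain.
Put B3 (11 ft³) in storage unit 1; 7 ft³ remain.
Put B4 (22 ft³) in storage unit 2; 78 ft³ remain.
Put B5 (23 ft³) in storage unit 2; 55 ft³ remain.
Put B6 (8 ft³) in storage unit 2; 47 ft³ remain.
Put B7 (55 ft³) in storage unit 3; 45 ft³ remain.
Put B8 (12 ft³) in storage unit 2; 35 ft³ remain.
Put B9 (54 ft³) in storage unit 4; 46 ft³ remain.
Put B10 (15 ft³) in storage unit 4; 31 ft³ remain.
Put B11 (60 ft³) in storage unit 5; 40 ft³ remain.
5 storage units × 100 ft³ = 500 ft³; used 342 ft³; unused 158 ft³.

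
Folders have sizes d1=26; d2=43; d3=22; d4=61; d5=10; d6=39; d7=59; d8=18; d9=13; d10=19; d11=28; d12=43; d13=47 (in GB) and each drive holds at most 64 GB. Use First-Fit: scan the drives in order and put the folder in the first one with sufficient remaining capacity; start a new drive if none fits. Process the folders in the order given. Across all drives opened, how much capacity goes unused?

84

drive 1: place d1 (26 GB), 38 GB left
drive 2: place d2 (43 GB), 21 GB left
drive 1: place d3 (22 GB), 16 GB left
drive 3: place d4 (61 GB), 3 GB left
drive 1: place d5 (10 GB), 6 GB left
drive 4: place d6 (39 GB), 25 GB left
drive 5: place d7 (59 GB), 5 GB left
drive 2: place d8 (18 GB), 3 GB left
drive 4: place d9 (13 GB), 12 GB left
drive 6: place d10 (19 GB), 45 GB left
drive 6: place d11 (28 GB), 17 GB left
drive 7: place d12 (43 GB), 21 GB left
drive 8: place d13 (47 GB), 17 GB left
8 drives × 64 GB = 512 GB; used 428 GB; unused 84 GB.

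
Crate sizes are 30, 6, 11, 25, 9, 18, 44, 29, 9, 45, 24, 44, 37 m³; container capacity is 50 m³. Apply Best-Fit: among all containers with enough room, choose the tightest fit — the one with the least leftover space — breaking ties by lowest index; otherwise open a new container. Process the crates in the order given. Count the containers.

container 1: place 30 m³, 20 m³ left
container 1: place 6 m³, 14 m³ left
container 1: place 11 m³, 3 m³ left
container 2: place 25 m³, 25 m³ left
container 2: place 9 m³, 16 m³ left
container 3: place 18 m³, 32 m³ left
container 4: place 44 m³, 6 m³ left
container 3: place 29 m³, 3 m³ left
container 2: place 9 m³, 7 m³ left
container 5: place 45 m³, 5 m³ left
container 6: place 24 m³, 26 m³ left
container 7: place 44 m³, 6 m³ left
container 8: place 37 m³, 13 m³ left
Final containers: [30,6,11] [25,9,9] [18,29] [44] [45] [24] [44] [37].

8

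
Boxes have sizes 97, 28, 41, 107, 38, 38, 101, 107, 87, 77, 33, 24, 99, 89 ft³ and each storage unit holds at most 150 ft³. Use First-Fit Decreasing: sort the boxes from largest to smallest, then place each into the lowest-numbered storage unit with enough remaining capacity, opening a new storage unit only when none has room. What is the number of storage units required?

Sorted descending: 107, 107, 101, 99, 97, 89, 87, 77, 41, 38, 38, 33, 28, 24.
Put 107 ft³ in storage unit 1; 43 ft³ remain.
Put 107 ft³ in storage unit 2; 43 ft³ remain.
Put 101 ft³ in storage unit 3; 49 ft³ remain.
Put 99 ft³ in storage unit 4; 51 ft³ remain.
Put 97 ft³ in storage unit 5; 53 ft³ remain.
Put 89 ft³ in storage unit 6; 61 ft³ remain.
Put 87 ft³ in storage unit 7; 63 ft³ remain.
Put 77 ft³ in storage unit 8; 73 ft³ remain.
Put 41 ft³ in storage unit 1; 2 ft³ remain.
Put 38 ft³ in storage unit 2; 5 ft³ remain.
Put 38 ft³ in storage unit 3; 11 ft³ remain.
Put 33 ft³ in storage unit 4; 18 ft³ remain.
Put 28 ft³ in storage unit 5; 25 ft³ remain.
Put 24 ft³ in storage unit 5; 1 ft³ remain.

8 storage units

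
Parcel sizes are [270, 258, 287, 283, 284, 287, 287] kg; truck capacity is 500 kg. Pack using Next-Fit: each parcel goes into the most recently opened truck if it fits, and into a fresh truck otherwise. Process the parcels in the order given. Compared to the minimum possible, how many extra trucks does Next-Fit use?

0

Next-Fit: [270] [258] [287] [283] [284] [287] [287] → 7 trucks.
7 parcels exceed 250 kg (half the capacity), and no two of those can share a truck, so at least 7 trucks are needed.
So 7 is already optimal.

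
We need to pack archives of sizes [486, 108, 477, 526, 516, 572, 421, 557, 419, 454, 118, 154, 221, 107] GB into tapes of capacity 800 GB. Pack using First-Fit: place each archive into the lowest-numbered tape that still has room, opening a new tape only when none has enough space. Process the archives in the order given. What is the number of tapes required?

9

tape 1: place 486 GB, 314 GB left
tape 1: place 108 GB, 206 GB left
tape 2: place 477 GB, 323 GB left
tape 3: place 526 GB, 274 GB left
tape 4: place 516 GB, 284 GB left
tape 5: place 572 GB, 228 GB left
tape 6: place 421 GB, 379 GB left
tape 7: place 557 GB, 243 GB left
tape 8: place 419 GB, 381 GB left
tape 9: place 454 GB, 346 GB left
tape 1: place 118 GB, 88 GB left
tape 2: place 154 GB, 169 GB left
tape 3: place 221 GB, 53 GB left
tape 2: place 107 GB, 62 GB left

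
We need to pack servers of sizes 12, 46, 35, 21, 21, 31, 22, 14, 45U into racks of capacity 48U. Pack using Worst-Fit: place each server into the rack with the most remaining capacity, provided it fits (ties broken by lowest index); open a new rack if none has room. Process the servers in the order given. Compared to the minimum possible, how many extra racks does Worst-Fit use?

0

Worst-Fit: [12,35] [46] [21,21] [31] [22,14] [45] → 6 racks.
Total size 247U; any packing needs at least ⌈247/48⌉ = 6 racks.
So 6 is already optimal.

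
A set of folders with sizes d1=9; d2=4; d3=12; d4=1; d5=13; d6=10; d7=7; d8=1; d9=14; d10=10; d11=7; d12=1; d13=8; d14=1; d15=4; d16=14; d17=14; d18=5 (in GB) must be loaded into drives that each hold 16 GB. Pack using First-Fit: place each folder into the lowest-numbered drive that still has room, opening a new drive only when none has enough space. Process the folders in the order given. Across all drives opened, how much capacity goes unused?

d1 (9 GB) → drive 1 (remaining 7 GB)
d2 (4 GB) → drive 1 (remaining 3 GB)
d3 (12 GB) → drive 2 (remaining 4 GB)
d4 (1 GB) → drive 1 (remaining 2 GB)
d5 (13 GB) → drive 3 (remaining 3 GB)
d6 (10 GB) → drive 4 (remaining 6 GB)
d7 (7 GB) → drive 5 (remaining 9 GB)
d8 (1 GB) → drive 1 (remaining 1 GB)
d9 (14 GB) → drive 6 (remaining 2 GB)
d10 (10 GB) → drive 7 (remaining 6 GB)
d11 (7 GB) → drive 5 (remaining 2 GB)
d12 (1 GB) → drive 1 (remaining 0 GB)
d13 (8 GB) → drive 8 (remaining 8 GB)
d14 (1 GB) → drive 2 (remaining 3 GB)
d15 (4 GB) → drive 4 (remaining 2 GB)
d16 (14 GB) → drive 9 (remaining 2 GB)
d17 (14 GB) → drive 10 (remaining 2 GB)
d18 (5 GB) → drive 7 (remaining 1 GB)
10 drives × 16 GB = 160 GB; used 135 GB; unused 25 GB.

25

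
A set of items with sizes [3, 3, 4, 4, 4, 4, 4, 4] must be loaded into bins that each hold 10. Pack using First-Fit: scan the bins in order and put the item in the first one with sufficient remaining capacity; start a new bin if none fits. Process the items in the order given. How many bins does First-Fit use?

4 bins

Put 3 in bin 1; 7 remain.
Put 3 in bin 1; 4 remain.
Put 4 in bin 1; 0 remain.
Put 4 in bin 2; 6 remain.
Put 4 in bin 2; 2 remain.
Put 4 in bin 3; 6 remain.
Put 4 in bin 3; 2 remain.
Put 4 in bin 4; 6 remain.
Final bins: [3,3,4] [4,4] [4,4] [4].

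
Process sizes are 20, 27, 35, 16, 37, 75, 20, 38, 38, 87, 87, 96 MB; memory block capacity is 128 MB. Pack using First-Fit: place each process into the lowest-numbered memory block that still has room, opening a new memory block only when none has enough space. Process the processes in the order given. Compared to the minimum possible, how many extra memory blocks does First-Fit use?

1

First-Fit: [20,27,35,16,20] [37,75] [38,38] [87] [87] [96] → 6 memory blocks.
Total size 576 MB; any packing needs at least ⌈576/128⌉ = 5 memory blocks.
An optimal packing achieves that bound: [96,27] [87,38] [87,38] [75,37,16] [35,20,20] → 5 memory blocks.
Excess: 6 − 5 = 1.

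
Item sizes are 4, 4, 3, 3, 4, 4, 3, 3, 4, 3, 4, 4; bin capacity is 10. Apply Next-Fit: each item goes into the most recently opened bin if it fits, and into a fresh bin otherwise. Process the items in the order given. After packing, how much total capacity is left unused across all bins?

7

Put 4 in bin 1; 6 remain.
Put 4 in bin 1; 2 remain.
Put 3 in bin 2; 7 remain.
Put 3 in bin 2; 4 remain.
Put 4 in bin 2; 0 remain.
Put 4 in bin 3; 6 remain.
Put 3 in bin 3; 3 remain.
Put 3 in bin 3; 0 remain.
Put 4 in bin 4; 6 remain.
Put 3 in bin 4; 3 remain.
Put 4 in bin 5; 6 remain.
Put 4 in bin 5; 2 remain.
5 bins × 10 = 50; used 43; unused 7.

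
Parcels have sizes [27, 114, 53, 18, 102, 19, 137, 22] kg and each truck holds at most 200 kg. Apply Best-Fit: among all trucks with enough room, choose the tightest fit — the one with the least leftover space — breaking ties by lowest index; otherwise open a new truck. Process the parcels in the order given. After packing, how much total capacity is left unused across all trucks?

108

Put 27 kg in truck 1; 173 kg remain.
Put 114 kg in truck 1; 59 kg remain.
Put 53 kg in truck 1; 6 kg remain.
Put 18 kg in truck 2; 182 kg remain.
Put 102 kg in truck 2; 80 kg remain.
Put 19 kg in truck 2; 61 kg remain.
Put 137 kg in truck 3; 63 kg remain.
Put 22 kg in truck 2; 39 kg remain.
3 trucks × 200 kg = 600 kg; used 492 kg; unused 108 kg.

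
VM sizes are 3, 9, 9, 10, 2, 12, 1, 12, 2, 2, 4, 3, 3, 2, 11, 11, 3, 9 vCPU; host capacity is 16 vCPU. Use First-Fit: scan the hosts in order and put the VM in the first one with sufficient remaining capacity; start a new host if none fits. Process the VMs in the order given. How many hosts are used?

3 vCPU → host 1 (remaining 13 vCPU)
9 vCPU → host 1 (remaining 4 vCPU)
9 vCPU → host 2 (remaining 7 vCPU)
10 vCPU → host 3 (remaining 6 vCPU)
2 vCPU → host 1 (remaining 2 vCPU)
12 vCPU → host 4 (remaining 4 vCPU)
1 vCPU → host 1 (remaining 1 vCPU)
12 vCPU → host 5 (remaining 4 vCPU)
2 vCPU → host 2 (remaining 5 vCPU)
2 vCPU → host 2 (remaining 3 vCPU)
4 vCPU → host 3 (remaining 2 vCPU)
3 vCPU → host 2 (remaining 0 vCPU)
3 vCPU → host 4 (remaining 1 vCPU)
2 vCPU → host 3 (remaining 0 vCPU)
11 vCPU → host 6 (remaining 5 vCPU)
11 vCPU → host 7 (remaining 5 vCPU)
3 vCPU → host 5 (remaining 1 vCPU)
9 vCPU → host 8 (remaining 7 vCPU)

8 hosts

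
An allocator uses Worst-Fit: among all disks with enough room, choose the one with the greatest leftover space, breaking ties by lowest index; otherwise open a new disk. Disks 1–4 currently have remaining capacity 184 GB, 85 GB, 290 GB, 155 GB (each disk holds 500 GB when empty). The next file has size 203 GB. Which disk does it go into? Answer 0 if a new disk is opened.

3

Disks with room: disk 3 (290 GB).
Most room is disk 3 with 290 GB free.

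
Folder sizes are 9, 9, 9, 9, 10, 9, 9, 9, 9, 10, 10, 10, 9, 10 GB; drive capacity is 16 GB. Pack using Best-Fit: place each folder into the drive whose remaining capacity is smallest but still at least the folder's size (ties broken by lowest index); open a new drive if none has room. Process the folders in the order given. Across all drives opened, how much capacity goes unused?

Put 9 GB in drive 1; 7 GB remain.
Put 9 GB in drive 2; 7 GB remain.
Put 9 GB in drive 3; 7 GB remain.
Put 9 GB in drive 4; 7 GB remain.
Put 10 GB in drive 5; 6 GB remain.
Put 9 GB in drive 6; 7 GB remain.
Put 9 GB in drive 7; 7 GB remain.
Put 9 GB in drive 8; 7 GB remain.
Put 9 GB in drive 9; 7 GB remain.
Put 10 GB in drive 10; 6 GB remain.
Put 10 GB in drive 11; 6 GB remain.
Put 10 GB in drive 12; 6 GB remain.
Put 9 GB in drive 13; 7 GB remain.
Put 10 GB in drive 14; 6 GB remain.
14 drives × 16 GB = 224 GB; used 131 GB; unused 93 GB.

93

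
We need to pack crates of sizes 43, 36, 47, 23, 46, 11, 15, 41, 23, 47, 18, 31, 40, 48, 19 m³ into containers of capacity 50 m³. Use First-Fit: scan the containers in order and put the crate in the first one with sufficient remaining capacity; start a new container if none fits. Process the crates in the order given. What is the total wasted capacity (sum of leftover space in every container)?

62

43 m³ → container 1 (remaining 7 m³)
36 m³ → container 2 (remaining 14 m³)
47 m³ → container 3 (remaining 3 m³)
23 m³ → container 4 (remaining 27 m³)
46 m³ → container 5 (remaining 4 m³)
11 m³ → container 2 (remaining 3 m³)
15 m³ → container 4 (remaining 12 m³)
41 m³ → container 6 (remaining 9 m³)
23 m³ → container 7 (remaining 27 m³)
47 m³ → container 8 (remaining 3 m³)
18 m³ → container 7 (remaining 9 m³)
31 m³ → container 9 (remaining 19 m³)
40 m³ → container 10 (remaining 10 m³)
48 m³ → container 11 (remaining 2 m³)
19 m³ → container 9 (remaining 0 m³)
11 containers × 50 m³ = 550 m³; used 488 m³; unused 62 m³.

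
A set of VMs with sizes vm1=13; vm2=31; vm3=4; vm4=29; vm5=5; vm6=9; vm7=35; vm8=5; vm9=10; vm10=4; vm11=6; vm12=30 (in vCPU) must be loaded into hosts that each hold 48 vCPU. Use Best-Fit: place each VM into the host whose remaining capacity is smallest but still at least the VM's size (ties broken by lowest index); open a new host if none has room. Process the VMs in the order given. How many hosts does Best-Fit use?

4

Put vm1 (13 vCPU) in host 1; 35 vCPU remain.
Put vm2 (31 vCPU) in host 1; 4 vCPU remain.
Put vm3 (4 vCPU) in host 1; 0 vCPU remain.
Put vm4 (29 vCPU) in host 2; 19 vCPU remain.
Put vm5 (5 vCPU) in host 2; 14 vCPU remain.
Put vm6 (9 vCPU) in host 2; 5 vCPU remain.
Put vm7 (35 vCPU) in host 3; 13 vCPU remain.
Put vm8 (5 vCPU) in host 2; 0 vCPU remain.
Put vm9 (10 vCPU) in host 3; 3 vCPU remain.
Put vm10 (4 vCPU) in host 4; 44 vCPU remain.
Put vm11 (6 vCPU) in host 4; 38 vCPU remain.
Put vm12 (30 vCPU) in host 4; 8 vCPU remain.
Final hosts: [13,31,4] [29,5,9,5] [35,10] [4,6,30].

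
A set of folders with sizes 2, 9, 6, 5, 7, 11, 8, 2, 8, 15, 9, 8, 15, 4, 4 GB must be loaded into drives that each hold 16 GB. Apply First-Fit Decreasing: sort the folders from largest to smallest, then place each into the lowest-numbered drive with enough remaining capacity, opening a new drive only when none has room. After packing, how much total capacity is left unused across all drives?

Sorted descending: 15, 15, 11, 9, 9, 8, 8, 8, 7, 6, 5, 4, 4, 2, 2.
drive 1: place 15 GB, 1 GB left
drive 2: place 15 GB, 1 GB left
drive 3: place 11 GB, 5 GB left
drive 4: place 9 GB, 7 GB left
drive 5: place 9 GB, 7 GB left
drive 6: place 8 GB, 8 GB left
drive 6: place 8 GB, 0 GB left
drive 7: place 8 GB, 8 GB left
drive 4: place 7 GB, 0 GB left
drive 5: place 6 GB, 1 GB left
drive 3: place 5 GB, 0 GB left
drive 7: place 4 GB, 4 GB left
drive 7: place 4 GB, 0 GB left
drive 8: place 2 GB, 14 GB left
drive 8: place 2 GB, 12 GB left
8 drives × 16 GB = 128 GB; used 113 GB; unused 15 GB.

15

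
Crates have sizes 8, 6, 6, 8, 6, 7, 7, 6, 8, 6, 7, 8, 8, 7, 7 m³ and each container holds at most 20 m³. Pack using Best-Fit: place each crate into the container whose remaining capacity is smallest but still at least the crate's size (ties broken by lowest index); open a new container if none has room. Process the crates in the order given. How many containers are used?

container 1: place 8 m³, 12 m³ left
container 1: place 6 m³, 6 m³ left
container 1: place 6 m³, 0 m³ left
container 2: place 8 m³, 12 m³ left
container 2: place 6 m³, 6 m³ left
container 3: place 7 m³, 13 m³ left
container 3: place 7 m³, 6 m³ left
container 2: place 6 m³, 0 m³ left
container 4: place 8 m³, 12 m³ left
container 3: place 6 m³, 0 m³ left
container 4: place 7 m³, 5 m³ left
container 5: place 8 m³, 12 m³ left
container 5: place 8 m³, 4 m³ left
container 6: place 7 m³, 13 m³ left
container 6: place 7 m³, 6 m³ left
Final containers: [8,6,6] [8,6,6] [7,7,6] [8,7] [8,8] [7,7].

6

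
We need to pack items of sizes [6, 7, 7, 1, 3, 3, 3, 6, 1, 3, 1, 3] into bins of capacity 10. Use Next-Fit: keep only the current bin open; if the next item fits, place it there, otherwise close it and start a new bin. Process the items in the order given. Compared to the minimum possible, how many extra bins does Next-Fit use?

Next-Fit: [6] [7] [7,1] [3,3,3] [6,1,3] [1,3] → 6 bins.
Total size 44; any packing needs at least ⌈44/10⌉ = 5 bins.
An optimal packing achieves that bound: [7,3] [7,3] [6,3,1] [6,3,1] [3,1] → 5 bins.
Excess: 6 − 5 = 1.

1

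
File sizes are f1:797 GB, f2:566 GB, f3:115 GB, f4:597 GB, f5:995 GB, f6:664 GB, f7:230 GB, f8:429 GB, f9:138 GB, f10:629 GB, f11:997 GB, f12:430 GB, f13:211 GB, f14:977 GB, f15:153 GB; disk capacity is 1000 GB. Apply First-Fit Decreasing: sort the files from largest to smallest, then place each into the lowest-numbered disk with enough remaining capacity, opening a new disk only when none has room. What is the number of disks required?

9 disks

Sorted descending: 997, 995, 977, 797, 664, 629, 597, 566, 430, 429, 230, 211, 153, 138, 115.
disk 1: place 997 GB, 3 GB left
disk 2: place 995 GB, 5 GB left
disk 3: place 977 GB, 23 GB left
disk 4: place 797 GB, 203 GB left
disk 5: place 664 GB, 336 GB left
disk 6: place 629 GB, 371 GB left
disk 7: place 597 GB, 403 GB left
disk 8: place 566 GB, 434 GB left
disk 8: place 430 GB, 4 GB left
disk 9: place 429 GB, 571 GB left
disk 5: place 230 GB, 106 GB left
disk 6: place 211 GB, 160 GB left
disk 4: place 153 GB, 50 GB left
disk 6: place 138 GB, 22 GB left
disk 7: place 115 GB, 288 GB left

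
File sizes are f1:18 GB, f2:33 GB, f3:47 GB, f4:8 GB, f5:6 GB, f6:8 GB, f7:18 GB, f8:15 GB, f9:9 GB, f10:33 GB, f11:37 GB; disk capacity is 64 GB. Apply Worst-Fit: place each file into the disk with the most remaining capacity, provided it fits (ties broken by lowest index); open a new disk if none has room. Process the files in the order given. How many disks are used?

disk 1: place f1 (18 GB), 46 GB left
disk 1: place f2 (33 GB), 13 GB left
disk 2: place f3 (47 GB), 17 GB left
disk 2: place f4 (8 GB), 9 GB left
disk 1: place f5 (6 GB), 7 GB left
disk 2: place f6 (8 GB), 1 GB left
disk 3: place f7 (18 GB), 46 GB left
disk 3: place f8 (15 GB), 31 GB left
disk 3: place f9 (9 GB), 22 GB left
disk 4: place f10 (33 GB), 31 GB left
disk 5: place f11 (37 GB), 27 GB left

5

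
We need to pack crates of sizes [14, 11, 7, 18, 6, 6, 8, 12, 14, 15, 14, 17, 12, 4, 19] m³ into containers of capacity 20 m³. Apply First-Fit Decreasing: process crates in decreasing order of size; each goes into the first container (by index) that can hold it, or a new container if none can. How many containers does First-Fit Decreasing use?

10 containers

Sorted descending: 19, 18, 17, 15, 14, 14, 14, 12, 12, 11, 8, 7, 6, 6, 4.
container 1: place 19 m³, 1 m³ left
container 2: place 18 m³, 2 m³ left
container 3: place 17 m³, 3 m³ left
container 4: place 15 m³, 5 m³ left
container 5: place 14 m³, 6 m³ left
container 6: place 14 m³, 6 m³ left
container 7: place 14 m³, 6 m³ left
container 8: place 12 m³, 8 m³ left
container 9: place 12 m³, 8 m³ left
container 10: place 11 m³, 9 m³ left
container 8: place 8 m³, 0 m³ left
container 9: place 7 m³, 1 m³ left
container 5: place 6 m³, 0 m³ left
container 6: place 6 m³, 0 m³ left
container 4: place 4 m³, 1 m³ left
Final containers: [19] [18] [17] [15,4] [14,6] [14,6] [14] [12,8] [12,7] [11].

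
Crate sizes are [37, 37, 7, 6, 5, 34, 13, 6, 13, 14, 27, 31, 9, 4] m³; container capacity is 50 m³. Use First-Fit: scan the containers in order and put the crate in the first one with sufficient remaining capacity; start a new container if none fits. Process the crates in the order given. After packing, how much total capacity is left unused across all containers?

57

37 m³ → container 1 (remaining 13 m³)
37 m³ → container 2 (remaining 13 m³)
7 m³ → container 1 (remaining 6 m³)
6 m³ → container 1 (remaining 0 m³)
5 m³ → container 2 (remaining 8 m³)
34 m³ → container 3 (remaining 16 m³)
13 m³ → container 3 (remaining 3 m³)
6 m³ → container 2 (remaining 2 m³)
13 m³ → container 4 (remaining 37 m³)
14 m³ → container 4 (remaining 23 m³)
27 m³ → container 5 (remaining 23 m³)
31 m³ → container 6 (remaining 19 m³)
9 m³ → container 4 (remaining 14 m³)
4 m³ → container 4 (remaining 10 m³)
6 containers × 50 m³ = 300 m³; used 243 m³; unused 57 m³.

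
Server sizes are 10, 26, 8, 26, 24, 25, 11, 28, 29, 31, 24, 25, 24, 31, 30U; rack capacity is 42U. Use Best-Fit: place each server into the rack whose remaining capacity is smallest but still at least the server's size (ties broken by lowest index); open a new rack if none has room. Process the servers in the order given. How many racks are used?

12

10U → rack 1 (remaining 32U)
26U → rack 1 (remaining 6U)
8U → rack 2 (remaining 34U)
26U → rack 2 (remaining 8U)
24U → rack 3 (remaining 18U)
25U → rack 4 (remaining 17U)
11U → rack 4 (remaining 6U)
28U → rack 5 (remaining 14U)
29U → rack 6 (remaining 13U)
31U → rack 7 (remaining 11U)
24U → rack 8 (remaining 18U)
25U → rack 9 (remaining 17U)
24U → rack 10 (remaining 18U)
31U → rack 11 (remaining 11U)
30U → rack 12 (remaining 12U)
Final racks: [10,26] [8,26] [24] [25,11] [28] [29] [31] [24] [25] [24] [31] [30].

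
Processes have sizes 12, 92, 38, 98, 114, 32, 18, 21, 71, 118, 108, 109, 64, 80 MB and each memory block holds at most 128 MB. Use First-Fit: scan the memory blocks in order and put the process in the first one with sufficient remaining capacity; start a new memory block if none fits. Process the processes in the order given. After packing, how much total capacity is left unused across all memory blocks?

memory block 1: place 12 MB, 116 MB left
memory block 1: place 92 MB, 24 MB left
memory block 2: place 38 MB, 90 MB left
memory block 3: place 98 MB, 30 MB left
memory block 4: place 114 MB, 14 MB left
memory block 2: place 32 MB, 58 MB left
memory block 1: place 18 MB, 6 MB left
memory block 2: place 21 MB, 37 MB left
memory block 5: place 71 MB, 57 MB left
memory block 6: place 118 MB, 10 MB left
memory block 7: place 108 MB, 20 MB left
memory block 8: place 109 MB, 19 MB left
memory block 9: place 64 MB, 64 MB left
memory block 10: place 80 MB, 48 MB left
10 memory blocks × 128 MB = 1280 MB; used 975 MB; unused 305 MB.

305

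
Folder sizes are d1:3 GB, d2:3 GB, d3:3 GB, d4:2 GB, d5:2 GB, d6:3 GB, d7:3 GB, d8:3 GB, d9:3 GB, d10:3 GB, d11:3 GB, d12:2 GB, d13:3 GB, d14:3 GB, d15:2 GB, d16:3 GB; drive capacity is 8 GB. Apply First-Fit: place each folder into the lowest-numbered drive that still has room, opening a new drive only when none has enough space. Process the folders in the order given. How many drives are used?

d1 (3 GB) → drive 1 (remaining 5 GB)
d2 (3 GB) → drive 1 (remaining 2 GB)
d3 (3 GB) → drive 2 (remaining 5 GB)
d4 (2 GB) → drive 1 (remaining 0 GB)
d5 (2 GB) → drive 2 (remaining 3 GB)
d6 (3 GB) → drive 2 (remaining 0 GB)
d7 (3 GB) → drive 3 (remaining 5 GB)
d8 (3 GB) → drive 3 (remaining 2 GB)
d9 (3 GB) → drive 4 (remaining 5 GB)
d10 (3 GB) → drive 4 (remaining 2 GB)
d11 (3 GB) → drive 5 (remaining 5 GB)
d12 (2 GB) → drive 3 (remaining 0 GB)
d13 (3 GB) → drive 5 (remaining 2 GB)
d14 (3 GB) → drive 6 (remaining 5 GB)
d15 (2 GB) → drive 4 (remaining 0 GB)
d16 (3 GB) → drive 6 (remaining 2 GB)

6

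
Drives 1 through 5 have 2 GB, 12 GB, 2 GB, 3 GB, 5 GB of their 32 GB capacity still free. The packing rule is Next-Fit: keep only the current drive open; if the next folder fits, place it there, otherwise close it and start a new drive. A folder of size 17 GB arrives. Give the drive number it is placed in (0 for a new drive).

Next-Fit only looks at drive 5, which has 5 GB free.
17 GB does not fit, so a new drive is opened.

0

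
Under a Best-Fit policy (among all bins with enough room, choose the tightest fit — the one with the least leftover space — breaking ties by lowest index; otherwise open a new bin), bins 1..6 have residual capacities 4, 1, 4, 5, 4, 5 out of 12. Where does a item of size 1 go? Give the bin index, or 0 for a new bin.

2

Bins with room: bin 1 (4), bin 2 (1), bin 3 (4), bin 4 (5), bin 5 (4), bin 6 (5).
Tightest fit is bin 2 with 1 free.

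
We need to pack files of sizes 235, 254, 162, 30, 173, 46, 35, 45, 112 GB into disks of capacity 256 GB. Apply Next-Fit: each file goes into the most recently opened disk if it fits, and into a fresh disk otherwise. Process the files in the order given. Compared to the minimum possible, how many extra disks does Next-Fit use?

0

Next-Fit: [235] [254] [162,30] [173,46,35] [45,112] → 5 disks.
Total size 1092 GB; any packing needs at least ⌈1092/256⌉ = 5 disks.
So 5 is already optimal.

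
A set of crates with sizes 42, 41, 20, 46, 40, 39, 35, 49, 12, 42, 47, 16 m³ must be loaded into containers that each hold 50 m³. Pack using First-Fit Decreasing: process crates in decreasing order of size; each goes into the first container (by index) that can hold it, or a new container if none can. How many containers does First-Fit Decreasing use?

10 containers

Sorted descending: 49, 47, 46, 42, 42, 41, 40, 39, 35, 20, 16, 12.
container 1: place 49 m³, 1 m³ left
container 2: place 47 m³, 3 m³ left
container 3: place 46 m³, 4 m³ left
container 4: place 42 m³, 8 m³ left
container 5: place 42 m³, 8 m³ left
container 6: place 41 m³, 9 m³ left
container 7: place 40 m³, 10 m³ left
container 8: place 39 m³, 11 m³ left
container 9: place 35 m³, 15 m³ left
container 10: place 20 m³, 30 m³ left
container 10: place 16 m³, 14 m³ left
container 9: place 12 m³, 3 m³ left
Final containers: [49] [47] [46] [42] [42] [41] [40] [39] [35,12] [20,16].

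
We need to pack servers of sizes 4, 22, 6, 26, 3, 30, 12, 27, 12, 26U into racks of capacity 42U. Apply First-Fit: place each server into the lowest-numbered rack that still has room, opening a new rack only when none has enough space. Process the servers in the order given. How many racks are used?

4U → rack 1 (remaining 38U)
22U → rack 1 (remaining 16U)
6U → rack 1 (remaining 10U)
26U → rack 2 (remaining 16U)
3U → rack 1 (remaining 7U)
30U → rack 3 (remaining 12U)
12U → rack 2 (remaining 4U)
27U → rack 4 (remaining 15U)
12U → rack 3 (remaining 0U)
26U → rack 5 (remaining 16U)

5 racks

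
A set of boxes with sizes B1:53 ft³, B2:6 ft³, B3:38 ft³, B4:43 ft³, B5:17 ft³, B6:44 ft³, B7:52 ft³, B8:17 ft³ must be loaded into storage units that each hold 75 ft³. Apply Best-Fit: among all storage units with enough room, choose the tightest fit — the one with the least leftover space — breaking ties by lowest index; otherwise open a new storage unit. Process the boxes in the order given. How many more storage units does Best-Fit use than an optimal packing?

Best-Fit: [53,6] [38] [43,17] [44] [52,17] → 5 storage units.
5 boxes exceed 37.5 ft³ (half the capacity), and no two of those can share a storage unit, so at least 5 storage units are needed.
So 5 is already optimal.

0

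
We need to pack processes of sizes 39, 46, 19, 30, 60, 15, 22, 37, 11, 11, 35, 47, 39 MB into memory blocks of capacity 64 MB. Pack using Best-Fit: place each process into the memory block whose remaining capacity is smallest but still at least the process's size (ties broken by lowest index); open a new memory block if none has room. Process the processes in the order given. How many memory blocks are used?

memory block 1: place 39 MB, 25 MB left
memory block 2: place 46 MB, 18 MB left
memory block 1: place 19 MB, 6 MB left
memory block 3: place 30 MB, 34 MB left
memory block 4: place 60 MB, 4 MB left
memory block 2: place 15 MB, 3 MB left
memory block 3: place 22 MB, 12 MB left
memory block 5: place 37 MB, 27 MB left
memory block 3: place 11 MB, 1 MB left
memory block 5: place 11 MB, 16 MB left
memory block 6: place 35 MB, 29 MB left
memory block 7: place 47 MB, 17 MB left
memory block 8: place 39 MB, 25 MB left
Final memory blocks: [39,19] [46,15] [30,22,11] [60] [37,11] [35] [47] [39].

8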